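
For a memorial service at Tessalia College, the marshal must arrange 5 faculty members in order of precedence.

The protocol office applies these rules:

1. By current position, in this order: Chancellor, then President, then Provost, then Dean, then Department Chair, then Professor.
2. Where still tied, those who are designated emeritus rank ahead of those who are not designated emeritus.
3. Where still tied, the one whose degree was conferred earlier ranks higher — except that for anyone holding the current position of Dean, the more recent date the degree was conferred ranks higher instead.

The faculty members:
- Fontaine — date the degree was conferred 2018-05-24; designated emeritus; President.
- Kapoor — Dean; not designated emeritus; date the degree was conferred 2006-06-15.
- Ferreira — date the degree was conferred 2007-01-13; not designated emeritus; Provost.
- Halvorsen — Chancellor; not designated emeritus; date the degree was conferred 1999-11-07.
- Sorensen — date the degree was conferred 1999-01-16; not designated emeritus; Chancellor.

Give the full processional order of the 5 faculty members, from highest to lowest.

By current position: Sorensen and Halvorsen (Chancellor); then Fontaine (President); then Ferreira (Provost); then Kapoor (Dean).
Sorensen and Halvorsen are each not designated emeritus, so the next rule applies.
Among Sorensen and Halvorsen, by date the degree was conferred (earlier first): Sorensen (1999-01-16) before Halvorsen (1999-11-07).
Full order: Sorensen, Halvorsen, Fontaine, Ferreira, Kapoor.

Sorensen, Halvorsen, Fontaine, Ferreira, Kapoor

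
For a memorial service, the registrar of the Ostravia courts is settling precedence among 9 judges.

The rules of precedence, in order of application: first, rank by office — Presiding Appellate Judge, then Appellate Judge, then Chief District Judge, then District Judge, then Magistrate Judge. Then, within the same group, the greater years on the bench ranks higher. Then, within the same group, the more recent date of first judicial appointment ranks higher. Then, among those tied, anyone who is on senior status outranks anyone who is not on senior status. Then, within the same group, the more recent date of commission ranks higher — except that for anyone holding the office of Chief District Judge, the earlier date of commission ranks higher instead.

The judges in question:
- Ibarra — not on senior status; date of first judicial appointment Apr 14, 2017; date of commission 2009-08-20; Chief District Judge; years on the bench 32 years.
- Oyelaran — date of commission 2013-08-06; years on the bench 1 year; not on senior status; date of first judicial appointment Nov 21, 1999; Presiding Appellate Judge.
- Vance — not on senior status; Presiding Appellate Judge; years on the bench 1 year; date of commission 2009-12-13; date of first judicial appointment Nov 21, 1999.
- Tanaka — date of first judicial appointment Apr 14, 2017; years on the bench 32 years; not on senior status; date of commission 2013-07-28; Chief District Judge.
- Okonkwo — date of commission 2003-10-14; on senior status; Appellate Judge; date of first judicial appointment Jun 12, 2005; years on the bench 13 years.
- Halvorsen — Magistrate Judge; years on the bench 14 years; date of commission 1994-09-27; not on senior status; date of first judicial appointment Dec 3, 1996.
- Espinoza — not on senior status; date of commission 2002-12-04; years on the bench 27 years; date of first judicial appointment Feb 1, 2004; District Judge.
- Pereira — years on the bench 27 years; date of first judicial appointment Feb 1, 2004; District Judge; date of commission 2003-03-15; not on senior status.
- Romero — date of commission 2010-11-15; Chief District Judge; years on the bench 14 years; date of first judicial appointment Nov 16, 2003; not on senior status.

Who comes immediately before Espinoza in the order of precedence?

Pereira

By office: Oyelaran and Vance (Presiding Appellate Judge); then Okonkwo (Appellate Judge); then Ibarra, Tanaka and Romero (Chief District Judge); then Pereira and Espinoza (District Judge); then Halvorsen (Magistrate Judge).
Oyelaran and Vance both have years on the bench 1 year, so the next rule applies.
Oyelaran and Vance both have date of first judicial appointment Nov 21, 1999, so the next rule applies.
Oyelaran and Vance are each not on senior status, so the next rule applies.
Among Oyelaran and Vance, by date of commission (later first): Oyelaran (2013-08-06) before Vance (2009-12-13).
Among Ibarra, Tanaka and Romero, by years on the bench (higher first): Ibarra and Tanaka (32 years) before Romero (14 years).
Ibarra and Tanaka both have date of first judicial appointment Apr 14, 2017, so the next rule applies.
Ibarra and Tanaka are each not on senior status, so the next rule applies.
Among Ibarra and Tanaka, by date of commission (earlier first) (reversed rule for this group): Ibarra (2009-08-20) before Tanaka (2013-07-28).
Pereira and Espinoza both have years on the bench 27 years, so the next rule applies.
Pereira and Espinoza both have date of first judicial appointment Feb 1, 2004, so the next rule applies.
Pereira and Espinoza are each not on senior status, so the next rule applies.
Among Pereira and Espinoza, by date of commission (later first): Pereira (2003-03-15) before Espinoza (2002-12-04).
Order: Oyelaran, Vance, Okonkwo, Ibarra, Tanaka, Romero, Pereira, Espinoza, Halvorsen.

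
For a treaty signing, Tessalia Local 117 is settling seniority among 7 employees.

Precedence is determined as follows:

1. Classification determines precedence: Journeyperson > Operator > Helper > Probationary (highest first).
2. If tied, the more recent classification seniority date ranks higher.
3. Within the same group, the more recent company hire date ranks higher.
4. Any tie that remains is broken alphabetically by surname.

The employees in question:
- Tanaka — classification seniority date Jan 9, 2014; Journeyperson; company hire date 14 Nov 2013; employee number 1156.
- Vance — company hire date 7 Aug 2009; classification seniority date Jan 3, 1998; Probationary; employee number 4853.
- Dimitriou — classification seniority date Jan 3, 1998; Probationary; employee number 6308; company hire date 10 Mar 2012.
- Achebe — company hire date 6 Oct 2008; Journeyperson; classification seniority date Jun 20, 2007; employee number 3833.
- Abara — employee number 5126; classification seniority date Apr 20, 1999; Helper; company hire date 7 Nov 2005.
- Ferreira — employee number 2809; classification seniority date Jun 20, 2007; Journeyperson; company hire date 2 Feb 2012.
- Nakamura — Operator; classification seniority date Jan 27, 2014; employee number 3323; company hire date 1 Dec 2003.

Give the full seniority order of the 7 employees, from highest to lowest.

Tanaka, Ferreira, Achebe, Nakamura, Abara, Dimitriou, Vance

By classification: Tanaka, Ferreira and Achebe (Journeyperson); then Nakamura (Operator); then Abara (Helper); then Dimitriou and Vance (Probationary).
Among Tanaka, Ferreira and Achebe, by classification seniority date (later first): Tanaka (Jan 9, 2014) before Ferreira and Achebe (Jun 20, 2007).
Among Ferreira and Achebe, by company hire date (later first): Ferreira (2 Feb 2012) before Achebe (6 Oct 2008).
Dimitriou and Vance both have classification seniority date Jan 3, 1998, so the next rule applies.
Among Dimitriou and Vance, by company hire date (later first): Dimitriou (10 Mar 2012) before Vance (7 Aug 2009).
Full order: Tanaka, Ferreira, Achebe, Nakamura, Abara, Dimitriou, Vance.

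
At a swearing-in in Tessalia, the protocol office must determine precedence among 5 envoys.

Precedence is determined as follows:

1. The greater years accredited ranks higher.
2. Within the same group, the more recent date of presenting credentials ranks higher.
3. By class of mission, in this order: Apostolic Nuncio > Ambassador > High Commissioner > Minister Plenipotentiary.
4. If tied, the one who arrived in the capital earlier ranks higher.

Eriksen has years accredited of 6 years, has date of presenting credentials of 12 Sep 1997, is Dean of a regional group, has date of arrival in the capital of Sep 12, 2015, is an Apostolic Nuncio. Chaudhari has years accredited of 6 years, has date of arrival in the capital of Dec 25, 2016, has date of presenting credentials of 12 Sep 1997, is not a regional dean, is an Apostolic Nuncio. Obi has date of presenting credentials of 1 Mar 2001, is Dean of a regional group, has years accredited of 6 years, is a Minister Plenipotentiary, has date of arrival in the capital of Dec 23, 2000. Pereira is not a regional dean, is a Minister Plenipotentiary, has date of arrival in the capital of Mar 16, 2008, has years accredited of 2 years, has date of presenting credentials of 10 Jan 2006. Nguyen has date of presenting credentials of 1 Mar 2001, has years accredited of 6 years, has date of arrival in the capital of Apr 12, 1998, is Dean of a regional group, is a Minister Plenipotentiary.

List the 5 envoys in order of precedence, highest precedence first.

Nguyen, Obi, Eriksen, Chaudhari, Pereira

By years accredited (higher first): Nguyen, Obi, Eriksen and Chaudhari (each 6 years); then Pereira (2 years).
Among Nguyen, Obi, Eriksen and Chaudhari, by date of presenting credentials (later first): Nguyen and Obi (1 Mar 2001) before Eriksen and Chaudhari (12 Sep 1997).
Nguyen and Obi are each Minister Plenipotentiary, so the next rule applies.
Among Nguyen and Obi, by date of arrival in the capital (earlier first): Nguyen (Apr 12, 1998) before Obi (Dec 23, 2000).
Eriksen and Chaudhari are each Apostolic Nuncio, so the next rule applies.
Among Eriksen and Chaudhari, by date of arrival in the capital (earlier first): Eriksen (Sep 12, 2015) before Chaudhari (Dec 25, 2016).
Full order: Nguyen, Obi, Eriksen, Chaudhari, Pereira.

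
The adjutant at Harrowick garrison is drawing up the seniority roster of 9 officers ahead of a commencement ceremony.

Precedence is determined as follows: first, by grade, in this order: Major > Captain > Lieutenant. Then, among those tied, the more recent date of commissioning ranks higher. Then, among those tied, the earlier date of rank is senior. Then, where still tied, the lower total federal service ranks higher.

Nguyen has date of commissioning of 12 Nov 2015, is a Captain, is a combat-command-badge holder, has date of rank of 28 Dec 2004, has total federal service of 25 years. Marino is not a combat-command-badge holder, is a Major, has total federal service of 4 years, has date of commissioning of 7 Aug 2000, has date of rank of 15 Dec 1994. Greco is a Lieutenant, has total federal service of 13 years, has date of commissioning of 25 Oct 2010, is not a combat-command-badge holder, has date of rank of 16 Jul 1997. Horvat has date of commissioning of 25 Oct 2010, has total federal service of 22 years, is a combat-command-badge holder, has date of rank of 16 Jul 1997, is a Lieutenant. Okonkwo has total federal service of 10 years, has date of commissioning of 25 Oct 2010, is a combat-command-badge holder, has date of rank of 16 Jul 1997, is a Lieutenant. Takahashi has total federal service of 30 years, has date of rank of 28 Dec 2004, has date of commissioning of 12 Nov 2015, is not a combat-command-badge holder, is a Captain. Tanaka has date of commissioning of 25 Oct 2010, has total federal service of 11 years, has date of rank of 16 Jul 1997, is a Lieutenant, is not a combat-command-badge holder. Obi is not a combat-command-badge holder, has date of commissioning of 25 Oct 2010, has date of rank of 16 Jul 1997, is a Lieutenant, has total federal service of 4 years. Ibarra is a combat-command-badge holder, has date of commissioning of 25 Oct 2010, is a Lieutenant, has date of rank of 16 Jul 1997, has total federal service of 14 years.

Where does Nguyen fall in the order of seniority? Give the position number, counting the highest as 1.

By grade: Marino (Major); then Nguyen and Takahashi (Captain); then Obi, Okonkwo, Tanaka, Greco, Ibarra and Horvat (Lieutenant).
Nguyen and Takahashi both have date of commissioning 12 Nov 2015, so the next rule applies.
Nguyen and Takahashi both have date of rank 28 Dec 2004, so the next rule applies.
Among Nguyen and Takahashi, by total federal service (lower first): Nguyen (25 years) before Takahashi (30 years).
Obi, Okonkwo, Tanaka, Greco, Ibarra and Horvat all have date of commissioning 25 Oct 2010, so the next rule applies.
Obi, Okonkwo, Tanaka, Greco, Ibarra and Horvat all have date of rank 16 Jul 1997, so the next rule applies.
Among Obi, Okonkwo, Tanaka, Greco, Ibarra and Horvat, by total federal service (lower first): Obi (4 years) before Okonkwo (10 years) before Tanaka (11 years) before Greco (13 years) before Ibarra (14 years) before Horvat (22 years).
Order: Marino, Nguyen, Takahashi, Obi, Okonkwo, Tanaka, Greco, Ibarra, Horvat. So position 2.

2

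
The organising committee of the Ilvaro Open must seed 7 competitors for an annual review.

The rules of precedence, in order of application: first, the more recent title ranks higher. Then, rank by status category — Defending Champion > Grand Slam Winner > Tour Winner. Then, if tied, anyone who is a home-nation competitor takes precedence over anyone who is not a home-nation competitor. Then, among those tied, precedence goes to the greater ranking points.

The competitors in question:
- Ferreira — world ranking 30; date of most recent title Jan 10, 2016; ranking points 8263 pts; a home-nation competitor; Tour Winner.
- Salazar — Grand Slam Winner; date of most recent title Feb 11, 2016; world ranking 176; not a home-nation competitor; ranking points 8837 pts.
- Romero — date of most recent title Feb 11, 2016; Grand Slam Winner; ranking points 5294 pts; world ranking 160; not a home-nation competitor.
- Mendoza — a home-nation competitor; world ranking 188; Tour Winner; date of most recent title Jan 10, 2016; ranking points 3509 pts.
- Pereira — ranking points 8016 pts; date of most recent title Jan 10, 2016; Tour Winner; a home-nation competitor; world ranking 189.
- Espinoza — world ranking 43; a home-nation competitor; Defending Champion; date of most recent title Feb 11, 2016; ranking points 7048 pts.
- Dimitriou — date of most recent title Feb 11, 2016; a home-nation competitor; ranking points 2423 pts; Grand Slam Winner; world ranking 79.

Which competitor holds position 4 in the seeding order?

By date of most recent title (later first): Espinoza, Dimitriou, Salazar and Romero (each Feb 11, 2016); then Ferreira, Pereira and Mendoza (each Jan 10, 2016).
Among Espinoza, Dimitriou, Salazar and Romero, by status category: Espinoza (Defending Champion) before Dimitriou, Salazar and Romero (Grand Slam Winner).
Among Dimitriou, Salazar and Romero, a home-nation competitor before not a home-nation competitor: Dimitriou (a home-nation competitor) before Salazar and Romero (not a home-nation competitor).
Among Salazar and Romero, by ranking points (higher first): Salazar (8837 pts) before Romero (5294 pts).
Ferreira, Pereira and Mendoza are each Tour Winner, so the next rule applies.
Ferreira, Pereira and Mendoza are each a home-nation competitor, so the next rule applies.
Among Ferreira, Pereira and Mendoza, by ranking points (higher first): Ferreira (8263 pts) before Pereira (8016 pts) before Mendoza (3509 pts).
Order: Espinoza, Dimitriou, Salazar, Romero, Ferreira, Pereira, Mendoza.

Romero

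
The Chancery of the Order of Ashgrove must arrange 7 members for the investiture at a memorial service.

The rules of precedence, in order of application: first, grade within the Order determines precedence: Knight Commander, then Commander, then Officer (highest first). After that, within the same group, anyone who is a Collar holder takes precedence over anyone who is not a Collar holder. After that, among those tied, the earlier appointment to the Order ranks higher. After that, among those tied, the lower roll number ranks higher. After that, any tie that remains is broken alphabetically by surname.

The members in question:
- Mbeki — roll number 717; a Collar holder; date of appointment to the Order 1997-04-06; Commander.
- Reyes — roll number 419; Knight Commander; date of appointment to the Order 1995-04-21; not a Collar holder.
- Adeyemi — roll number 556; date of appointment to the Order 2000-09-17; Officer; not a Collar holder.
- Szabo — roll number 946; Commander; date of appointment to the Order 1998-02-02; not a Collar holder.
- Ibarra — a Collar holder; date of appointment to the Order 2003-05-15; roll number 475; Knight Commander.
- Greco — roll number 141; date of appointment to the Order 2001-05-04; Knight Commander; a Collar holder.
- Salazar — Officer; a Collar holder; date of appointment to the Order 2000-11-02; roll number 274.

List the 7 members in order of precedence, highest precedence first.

Greco, Ibarra, Reyes, Mbeki, Szabo, Salazar, Adeyemi

By grade within the Order: Greco, Ibarra and Reyes (Knight Commander); then Mbeki and Szabo (Commander); then Salazar and Adeyemi (Officer).
Among Greco, Ibarra and Reyes, a Collar holder before not a Collar holder: Greco and Ibarra (a Collar holder) before Reyes (not a Collar holder).
Among Greco and Ibarra, by date of appointment to the Order (earlier first): Greco (2001-05-04) before Ibarra (2003-05-15).
Among Mbeki and Szabo, a Collar holder before not a Collar holder: Mbeki (a Collar holder) before Szabo (not a Collar holder).
Among Salazar and Adeyemi, a Collar holder before not a Collar holder: Salazar (a Collar holder) before Adeyemi (not a Collar holder).
Full order: Greco, Ibarra, Reyes, Mbeki, Szabo, Salazar, Adeyemi.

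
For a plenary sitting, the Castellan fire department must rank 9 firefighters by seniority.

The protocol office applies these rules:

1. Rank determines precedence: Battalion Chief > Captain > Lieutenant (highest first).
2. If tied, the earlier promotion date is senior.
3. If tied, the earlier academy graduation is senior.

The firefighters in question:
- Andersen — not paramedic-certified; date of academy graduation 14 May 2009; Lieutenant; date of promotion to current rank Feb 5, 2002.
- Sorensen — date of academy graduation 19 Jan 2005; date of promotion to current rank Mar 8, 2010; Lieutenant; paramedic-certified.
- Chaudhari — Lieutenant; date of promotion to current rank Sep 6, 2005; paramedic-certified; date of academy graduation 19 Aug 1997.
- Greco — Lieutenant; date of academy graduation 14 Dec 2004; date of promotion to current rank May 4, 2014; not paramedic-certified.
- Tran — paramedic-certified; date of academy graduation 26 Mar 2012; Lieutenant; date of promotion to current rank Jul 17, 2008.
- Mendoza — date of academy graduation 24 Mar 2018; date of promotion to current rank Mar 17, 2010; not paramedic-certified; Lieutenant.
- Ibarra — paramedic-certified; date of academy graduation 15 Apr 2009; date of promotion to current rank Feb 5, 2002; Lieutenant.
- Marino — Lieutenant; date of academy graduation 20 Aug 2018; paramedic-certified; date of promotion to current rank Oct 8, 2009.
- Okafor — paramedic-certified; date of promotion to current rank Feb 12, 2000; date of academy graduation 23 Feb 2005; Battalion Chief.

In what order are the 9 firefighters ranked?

By rank: Okafor (Battalion Chief); then Ibarra, Andersen, Chaudhari, Tran, Marino, Sorensen, Mendoza and Greco (Lieutenant).
Among Ibarra, Andersen, Chaudhari, Tran, Marino, Sorensen, Mendoza and Greco, by date of promotion to current rank (earlier first): Ibarra and Andersen (Feb 5, 2002) before Chaudhari (Sep 6, 2005) before Tran (Jul 17, 2008) before Marino (Oct 8, 2009) before Sorensen (Mar 8, 2010) before Mendoza (Mar 17, 2010) before Greco (May 4, 2014).
Among Ibarra and Andersen, by date of academy graduation (earlier first): Ibarra (15 Apr 2009) before Andersen (14 May 2009).
Full order: Okafor, Ibarra, Andersen, Chaudhari, Tran, Marino, Sorensen, Mendoza, Greco.

Okafor, Ibarra, Andersen, Chaudhari, Tran, Marino, Sorensen, Mendoza, Greco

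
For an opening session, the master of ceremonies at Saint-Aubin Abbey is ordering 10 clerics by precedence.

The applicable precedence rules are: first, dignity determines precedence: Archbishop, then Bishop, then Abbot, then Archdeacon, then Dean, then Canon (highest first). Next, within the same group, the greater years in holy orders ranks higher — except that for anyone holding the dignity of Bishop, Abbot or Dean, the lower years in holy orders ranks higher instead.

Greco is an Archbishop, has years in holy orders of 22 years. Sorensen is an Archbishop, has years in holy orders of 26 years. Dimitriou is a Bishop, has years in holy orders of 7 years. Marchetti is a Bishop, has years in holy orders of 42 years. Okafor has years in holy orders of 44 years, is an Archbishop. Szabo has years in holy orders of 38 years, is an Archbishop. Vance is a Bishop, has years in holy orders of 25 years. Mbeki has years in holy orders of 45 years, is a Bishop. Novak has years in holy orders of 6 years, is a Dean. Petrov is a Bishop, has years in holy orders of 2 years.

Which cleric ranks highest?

Okafor

By dignity: Okafor, Szabo, Sorensen and Greco (Archbishop); then Petrov, Dimitriou, Vance, Marchetti and Mbeki (Bishop); then Novak (Dean).
Among Okafor, Szabo, Sorensen and Greco, by years in holy orders (higher first): Okafor (44 years) before Szabo (38 years) before Sorensen (26 years) before Greco (22 years).
Among Petrov, Dimitriou, Vance, Marchetti and Mbeki, by years in holy orders (lower first) (reversed rule for this group): Petrov (2 years) before Dimitriou (7 years) before Vance (25 years) before Marchetti (42 years) before Mbeki (45 years).
Order: Okafor, Szabo, Sorensen, Greco, Petrov, Dimitriou, Vance, Marchetti, Mbeki, Novak.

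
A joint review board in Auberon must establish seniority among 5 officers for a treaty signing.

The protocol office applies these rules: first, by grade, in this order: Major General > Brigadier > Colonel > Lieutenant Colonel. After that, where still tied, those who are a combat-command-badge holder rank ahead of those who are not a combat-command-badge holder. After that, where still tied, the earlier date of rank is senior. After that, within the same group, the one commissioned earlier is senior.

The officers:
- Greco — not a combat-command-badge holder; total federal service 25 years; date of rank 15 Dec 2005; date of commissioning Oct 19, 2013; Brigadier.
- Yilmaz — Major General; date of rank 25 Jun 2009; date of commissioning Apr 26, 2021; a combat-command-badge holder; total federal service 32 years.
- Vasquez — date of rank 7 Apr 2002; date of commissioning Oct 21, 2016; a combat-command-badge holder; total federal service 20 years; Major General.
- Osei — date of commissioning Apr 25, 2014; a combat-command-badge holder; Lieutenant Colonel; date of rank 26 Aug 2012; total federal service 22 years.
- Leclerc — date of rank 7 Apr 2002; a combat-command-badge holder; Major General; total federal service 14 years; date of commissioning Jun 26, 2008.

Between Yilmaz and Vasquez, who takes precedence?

Vasquez

By grade: Leclerc, Vasquez and Yilmaz (Major General); then Greco (Brigadier); then Osei (Lieutenant Colonel).
Leclerc, Vasquez and Yilmaz are each a combat-command-badge holder, so the next rule applies.
Among Leclerc, Vasquez and Yilmaz, by date of rank (earlier first): Leclerc and Vasquez (7 Apr 2002) before Yilmaz (25 Jun 2009).
Among Leclerc and Vasquez, by date of commissioning (earlier first): Leclerc (Jun 26, 2008) before Vasquez (Oct 21, 2016).
So Vasquez takes precedence.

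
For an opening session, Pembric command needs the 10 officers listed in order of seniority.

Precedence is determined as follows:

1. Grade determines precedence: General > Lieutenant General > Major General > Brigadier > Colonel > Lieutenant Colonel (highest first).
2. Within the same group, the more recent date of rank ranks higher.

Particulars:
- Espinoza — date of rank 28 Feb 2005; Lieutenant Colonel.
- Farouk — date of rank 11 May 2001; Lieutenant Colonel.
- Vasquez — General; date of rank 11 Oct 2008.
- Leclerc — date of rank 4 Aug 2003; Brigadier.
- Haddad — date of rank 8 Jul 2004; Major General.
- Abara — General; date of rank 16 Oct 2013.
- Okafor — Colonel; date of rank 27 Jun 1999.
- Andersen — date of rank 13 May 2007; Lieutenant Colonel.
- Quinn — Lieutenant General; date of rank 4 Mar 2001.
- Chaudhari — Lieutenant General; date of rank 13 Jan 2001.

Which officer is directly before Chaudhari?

Quinn

By grade: Abara and Vasquez (General); then Quinn and Chaudhari (Lieutenant General); then Haddad (Major General); then Leclerc (Brigadier); then Okafor (Colonel); then Andersen, Espinoza and Farouk (Lieutenant Colonel).
Among Abara and Vasquez, by date of rank (later first): Abara (16 Oct 2013) before Vasquez (11 Oct 2008).
Among Quinn and Chaudhari, by date of rank (later first): Quinn (4 Mar 2001) before Chaudhari (13 Jan 2001).
Among Andersen, Espinoza and Farouk, by date of rank (later first): Andersen (13 May 2007) before Espinoza (28 Feb 2005) before Farouk (11 May 2001).
Order: Abara, Vasquez, Quinn, Chaudhari, Haddad, Leclerc, Okafor, Andersen, Espinoza, Farouk.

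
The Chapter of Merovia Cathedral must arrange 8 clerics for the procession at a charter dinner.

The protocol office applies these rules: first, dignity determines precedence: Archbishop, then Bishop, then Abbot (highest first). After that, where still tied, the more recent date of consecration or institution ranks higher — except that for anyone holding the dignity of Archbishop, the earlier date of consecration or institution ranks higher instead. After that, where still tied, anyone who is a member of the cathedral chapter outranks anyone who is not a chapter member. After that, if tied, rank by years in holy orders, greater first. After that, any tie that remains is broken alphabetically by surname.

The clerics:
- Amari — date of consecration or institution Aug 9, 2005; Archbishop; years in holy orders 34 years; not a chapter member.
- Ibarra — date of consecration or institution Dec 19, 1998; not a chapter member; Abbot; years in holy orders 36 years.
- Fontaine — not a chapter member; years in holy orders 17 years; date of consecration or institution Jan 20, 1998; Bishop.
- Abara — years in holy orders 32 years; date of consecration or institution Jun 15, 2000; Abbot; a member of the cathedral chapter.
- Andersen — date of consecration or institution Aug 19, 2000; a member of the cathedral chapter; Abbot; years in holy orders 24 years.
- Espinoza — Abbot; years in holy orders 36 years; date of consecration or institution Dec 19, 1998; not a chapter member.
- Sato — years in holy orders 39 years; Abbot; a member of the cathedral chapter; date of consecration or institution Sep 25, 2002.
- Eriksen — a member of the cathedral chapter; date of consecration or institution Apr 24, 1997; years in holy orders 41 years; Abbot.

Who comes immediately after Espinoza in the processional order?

By dignity: Amari (Archbishop); then Fontaine (Bishop); then Sato, Andersen, Abara, Espinoza, Ibarra and Eriksen (Abbot).
Among Sato, Andersen, Abara, Espinoza, Ibarra and Eriksen, by date of consecration or institution (later first): Sato (Sep 25, 2002) before Andersen (Aug 19, 2000) before Abara (Jun 15, 2000) before Espinoza and Ibarra (Dec 19, 1998) before Eriksen (Apr 24, 1997).
Espinoza and Ibarra are each not a chapter member, so the next rule applies.
Espinoza and Ibarra both have years in holy orders 36 years, so the next rule applies.
Among Espinoza and Ibarra, alphabetically by surname: Espinoza before Ibarra.
Order: Amari, Fontaine, Sato, Andersen, Abara, Espinoza, Ibarra, Eriksen.

Ibarra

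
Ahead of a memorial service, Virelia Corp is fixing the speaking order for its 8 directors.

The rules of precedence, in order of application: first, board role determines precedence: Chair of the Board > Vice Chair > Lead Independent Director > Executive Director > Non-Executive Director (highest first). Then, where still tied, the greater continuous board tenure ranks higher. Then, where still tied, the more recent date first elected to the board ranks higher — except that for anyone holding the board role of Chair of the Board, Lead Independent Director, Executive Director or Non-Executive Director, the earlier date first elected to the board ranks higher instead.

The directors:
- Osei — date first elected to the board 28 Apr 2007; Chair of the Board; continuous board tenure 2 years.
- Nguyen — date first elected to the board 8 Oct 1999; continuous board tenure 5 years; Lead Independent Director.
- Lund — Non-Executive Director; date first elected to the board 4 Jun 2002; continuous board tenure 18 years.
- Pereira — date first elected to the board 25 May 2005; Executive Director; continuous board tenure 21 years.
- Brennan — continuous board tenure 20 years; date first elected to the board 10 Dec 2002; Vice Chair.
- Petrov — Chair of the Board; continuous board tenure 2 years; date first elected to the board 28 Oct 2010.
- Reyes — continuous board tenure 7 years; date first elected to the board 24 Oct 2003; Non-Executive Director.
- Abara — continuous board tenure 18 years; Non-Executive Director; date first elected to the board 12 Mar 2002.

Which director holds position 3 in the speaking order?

By board role: Osei and Petrov (Chair of the Board); then Brennan (Vice Chair); then Nguyen (Lead Independent Director); then Pereira (Executive Director); then Abara, Lund and Reyes (Non-Executive Director).
Osei and Petrov both have continuous board tenure 2 years, so the next rule applies.
Among Osei and Petrov, by date first elected to the board (earlier first) (reversed rule for this group): Osei (28 Apr 2007) before Petrov (28 Oct 2010).
Among Abara, Lund and Reyes, by continuous board tenure (higher first): Abara and Lund (18 years) before Reyes (7 years).
Among Abara and Lund, by date first elected to the board (earlier first) (reversed rule for this group): Abara (12 Mar 2002) before Lund (4 Jun 2002).
Order: Osei, Petrov, Brennan, Nguyen, Pereira, Abara, Lund, Reyes.

Brennan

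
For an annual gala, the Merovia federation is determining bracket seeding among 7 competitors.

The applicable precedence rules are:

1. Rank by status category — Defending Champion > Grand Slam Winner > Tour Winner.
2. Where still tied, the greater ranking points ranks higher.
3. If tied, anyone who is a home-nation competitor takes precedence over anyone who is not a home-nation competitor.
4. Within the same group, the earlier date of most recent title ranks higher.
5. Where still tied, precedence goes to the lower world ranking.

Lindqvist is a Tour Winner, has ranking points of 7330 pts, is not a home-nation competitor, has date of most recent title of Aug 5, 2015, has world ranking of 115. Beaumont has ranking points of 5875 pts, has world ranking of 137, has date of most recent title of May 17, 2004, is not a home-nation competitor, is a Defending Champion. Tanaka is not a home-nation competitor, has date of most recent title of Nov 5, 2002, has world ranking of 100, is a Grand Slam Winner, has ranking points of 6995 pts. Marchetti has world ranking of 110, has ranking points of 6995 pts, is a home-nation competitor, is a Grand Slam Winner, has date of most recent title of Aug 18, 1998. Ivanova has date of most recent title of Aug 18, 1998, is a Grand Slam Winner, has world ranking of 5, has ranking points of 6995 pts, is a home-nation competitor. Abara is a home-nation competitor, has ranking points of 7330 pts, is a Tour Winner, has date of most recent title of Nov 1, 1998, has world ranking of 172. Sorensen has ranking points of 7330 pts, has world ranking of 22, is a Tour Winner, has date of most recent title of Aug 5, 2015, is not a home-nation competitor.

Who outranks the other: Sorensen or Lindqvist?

By status category: Beaumont (Defending Champion); then Ivanova, Marchetti and Tanaka (Grand Slam Winner); then Abara, Sorensen and Lindqvist (Tour Winner).
Ivanova, Marchetti and Tanaka all have ranking points 6995 pts, so the next rule applies.
Among Ivanova, Marchetti and Tanaka, a home-nation competitor before not a home-nation competitor: Ivanova and Marchetti (a home-nation competitor) before Tanaka (not a home-nation competitor).
Ivanova and Marchetti both have date of most recent title Aug 18, 1998, so the next rule applies.
Among Ivanova and Marchetti, by world ranking (lower first): Ivanova (5) before Marchetti (110).
Abara, Sorensen and Lindqvist all have ranking points 7330 pts, so the next rule applies.
Among Abara, Sorensen and Lindqvist, a home-nation competitor before not a home-nation competitor: Abara (a home-nation competitor) before Sorensen and Lindqvist (not a home-nation competitor).
Sorensen and Lindqvist both have date of most recent title Aug 5, 2015, so the next rule applies.
Among Sorensen and Lindqvist, by world ranking (lower first): Sorensen (22) before Lindqvist (115).
So Sorensen takes precedence.

Sorensen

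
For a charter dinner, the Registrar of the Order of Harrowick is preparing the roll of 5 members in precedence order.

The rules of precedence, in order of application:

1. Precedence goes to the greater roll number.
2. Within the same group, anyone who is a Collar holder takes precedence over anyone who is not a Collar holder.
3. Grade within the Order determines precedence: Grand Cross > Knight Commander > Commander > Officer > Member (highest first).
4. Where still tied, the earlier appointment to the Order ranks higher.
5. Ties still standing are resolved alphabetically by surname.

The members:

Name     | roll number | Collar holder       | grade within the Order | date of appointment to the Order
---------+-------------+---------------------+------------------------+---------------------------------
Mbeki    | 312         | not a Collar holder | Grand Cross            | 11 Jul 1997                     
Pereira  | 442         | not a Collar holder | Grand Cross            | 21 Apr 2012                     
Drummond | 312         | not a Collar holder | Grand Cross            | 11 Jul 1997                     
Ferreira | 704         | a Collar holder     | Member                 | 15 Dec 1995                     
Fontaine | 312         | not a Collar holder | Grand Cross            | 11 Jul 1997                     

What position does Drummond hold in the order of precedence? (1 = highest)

3

By roll number (higher first): Ferreira (704); then Pereira (442); then Drummond, Fontaine and Mbeki (each 312).
Drummond, Fontaine and Mbeki are each not a Collar holder, so the next rule applies.
Drummond, Fontaine and Mbeki are each Grand Cross, so the next rule applies.
Drummond, Fontaine and Mbeki all have date of appointment to the Order 11 Jul 1997, so the next rule applies.
Among Drummond, Fontaine and Mbeki, alphabetically by surname: Drummond before Fontaine before Mbeki.
Order: Ferreira, Pereira, Drummond, Fontaine, Mbeki. So position 3.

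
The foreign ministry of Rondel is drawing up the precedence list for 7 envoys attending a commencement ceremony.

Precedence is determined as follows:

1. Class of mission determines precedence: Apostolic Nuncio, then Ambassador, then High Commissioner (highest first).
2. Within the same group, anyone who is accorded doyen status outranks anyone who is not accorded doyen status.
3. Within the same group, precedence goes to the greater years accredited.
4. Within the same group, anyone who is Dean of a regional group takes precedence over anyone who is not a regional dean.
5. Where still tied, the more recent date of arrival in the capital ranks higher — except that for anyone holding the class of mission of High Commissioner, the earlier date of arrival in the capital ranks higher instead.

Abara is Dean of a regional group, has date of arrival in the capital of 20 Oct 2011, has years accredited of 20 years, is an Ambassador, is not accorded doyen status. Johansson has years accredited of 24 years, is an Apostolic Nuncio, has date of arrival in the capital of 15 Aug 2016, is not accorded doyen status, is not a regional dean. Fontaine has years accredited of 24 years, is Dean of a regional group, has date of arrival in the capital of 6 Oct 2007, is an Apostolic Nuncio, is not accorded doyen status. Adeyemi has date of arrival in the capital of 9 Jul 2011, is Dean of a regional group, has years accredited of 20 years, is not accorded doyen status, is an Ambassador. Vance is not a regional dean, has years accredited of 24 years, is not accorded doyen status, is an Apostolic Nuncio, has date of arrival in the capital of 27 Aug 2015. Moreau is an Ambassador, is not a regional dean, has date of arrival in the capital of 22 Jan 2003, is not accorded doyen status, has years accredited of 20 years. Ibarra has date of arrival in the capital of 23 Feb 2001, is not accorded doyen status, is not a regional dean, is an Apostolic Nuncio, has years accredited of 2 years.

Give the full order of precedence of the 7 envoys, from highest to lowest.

By class of mission: Fontaine, Johansson, Vance and Ibarra (Apostolic Nuncio); then Abara, Adeyemi and Moreau (Ambassador).
Fontaine, Johansson, Vance and Ibarra are each not accorded doyen status, so the next rule applies.
Among Fontaine, Johansson, Vance and Ibarra, by years accredited (higher first): Fontaine, Johansson and Vance (24 years) before Ibarra (2 years).
Among Fontaine, Johansson and Vance, Dean of a regional group before not a regional dean: Fontaine (Dean of a regional group) before Johansson and Vance (not a regional dean).
Among Johansson and Vance, by date of arrival in the capital (later first): Johansson (15 Aug 2016) before Vance (27 Aug 2015).
Abara, Adeyemi and Moreau are each not accorded doyen status, so the next rule applies.
Abara, Adeyemi and Moreau all have years accredited 20 years, so the next rule applies.
Among Abara, Adeyemi and Moreau, Dean of a regional group before not a regional dean: Abara and Adeyemi (Dean of a regional group) before Moreau (not a regional dean).
Among Abara and Adeyemi, by date of arrival in the capital (later first): Abara (20 Oct 2011) before Adeyemi (9 Jul 2011).
Full order: Fontaine, Johansson, Vance, Ibarra, Abara, Adeyemi, Moreau.

Fontaine, Johansson, Vance, Ibarra, Abara, Adeyemi, Moreau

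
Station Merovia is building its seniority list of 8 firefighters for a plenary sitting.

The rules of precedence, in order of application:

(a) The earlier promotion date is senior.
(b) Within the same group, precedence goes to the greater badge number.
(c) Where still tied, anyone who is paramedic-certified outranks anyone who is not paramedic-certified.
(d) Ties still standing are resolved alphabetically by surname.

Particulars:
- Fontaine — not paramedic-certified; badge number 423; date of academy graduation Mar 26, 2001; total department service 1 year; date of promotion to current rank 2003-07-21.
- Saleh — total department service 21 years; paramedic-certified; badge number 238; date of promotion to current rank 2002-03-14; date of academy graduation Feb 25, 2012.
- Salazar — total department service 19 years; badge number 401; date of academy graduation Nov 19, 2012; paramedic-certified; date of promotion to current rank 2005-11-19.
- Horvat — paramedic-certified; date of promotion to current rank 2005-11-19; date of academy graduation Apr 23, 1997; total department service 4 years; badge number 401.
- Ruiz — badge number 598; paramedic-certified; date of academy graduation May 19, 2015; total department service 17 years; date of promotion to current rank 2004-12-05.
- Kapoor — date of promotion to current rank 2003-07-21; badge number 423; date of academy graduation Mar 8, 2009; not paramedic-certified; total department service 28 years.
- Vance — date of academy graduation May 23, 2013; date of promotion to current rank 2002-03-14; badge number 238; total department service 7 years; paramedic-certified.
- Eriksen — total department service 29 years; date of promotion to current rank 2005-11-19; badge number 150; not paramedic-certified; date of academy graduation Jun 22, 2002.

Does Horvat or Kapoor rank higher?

By date of promotion to current rank (earlier first): Saleh and Vance (both 2002-03-14); then Fontaine and Kapoor (both 2003-07-21); then Ruiz (2004-12-05); then Horvat, Salazar and Eriksen (each 2005-11-19).
Saleh and Vance both have badge number 238, so the next rule applies.
Saleh and Vance are each paramedic-certified, so the next rule applies.
Among Saleh and Vance, alphabetically by surname: Saleh before Vance.
Fontaine and Kapoor both have badge number 423, so the next rule applies.
Fontaine and Kapoor are each not paramedic-certified, so the next rule applies.
Among Fontaine and Kapoor, alphabetically by surname: Fontaine before Kapoor.
Among Horvat, Salazar and Eriksen, by badge number (higher first): Horvat and Salazar (401) before Eriksen (150).
Horvat and Salazar are each paramedic-certified, so the next rule applies.
Among Horvat and Salazar, alphabetically by surname: Horvat before Salazar.
So Kapoor takes precedence.

Kapoor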